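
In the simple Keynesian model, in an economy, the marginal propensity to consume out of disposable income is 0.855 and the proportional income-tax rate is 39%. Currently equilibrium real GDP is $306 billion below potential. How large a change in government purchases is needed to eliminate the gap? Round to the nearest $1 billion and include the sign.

Spending multiplier = 1/(1 − c(1−t)) = 1/(1 − 0.855×0.61) = 1/0.47845 ≈ 2.09.
Need ΔY = +$306 billion, so ΔG = ΔY/k = (+$306 billion) × 0.47845 ≈ +$146 billion.
The government should increase government purchases by $146 billion.

+$146 billion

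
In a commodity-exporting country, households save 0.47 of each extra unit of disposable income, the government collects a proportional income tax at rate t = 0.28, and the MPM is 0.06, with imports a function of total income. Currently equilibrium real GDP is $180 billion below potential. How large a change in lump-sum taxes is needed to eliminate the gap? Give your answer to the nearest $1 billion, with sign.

MPC = 1 − MPS = 1 − 0.47 = 0.53.
Spending multiplier = 1/(1 − c(1−t) + m) = 1/(1 − 0.53×0.72 + 0.06) = 1/0.6784 ≈ 1.474.
Tax multiplier = −c·k = −0.53/0.6784 ≈ −0.781. Need ΔY = +$180 billion, so ΔT = ΔY/(−c·k) = −(+$180 billion) × 0.6784 / 0.53 ≈ −$230 billion.
The government should cut lump-sum taxes by $230 billion.

−$230 billion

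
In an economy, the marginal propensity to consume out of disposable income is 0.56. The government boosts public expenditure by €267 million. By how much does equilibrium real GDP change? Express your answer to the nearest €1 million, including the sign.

Expenditure multiplier = 1/(1 − MPC) = 1/(1 − 0.56) = 1/0.44 ≈ 2.273.
ΔY = k × ΔG = (+€267 million) / 0.44 ≈ +€607 million.

+€607 million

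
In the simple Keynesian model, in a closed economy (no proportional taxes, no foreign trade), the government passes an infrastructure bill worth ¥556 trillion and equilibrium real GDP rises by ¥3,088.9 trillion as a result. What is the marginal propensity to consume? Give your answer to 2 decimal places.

0.82

Implied spending multiplier k = ΔY/ΔG = 3,088.9/556 ≈ 5.5556.
Since k = 1/(1 − MPC), MPC = 1 − 1/k = 1 − ΔG/ΔY = 1 − 556/3,088.9 ≈ 0.82.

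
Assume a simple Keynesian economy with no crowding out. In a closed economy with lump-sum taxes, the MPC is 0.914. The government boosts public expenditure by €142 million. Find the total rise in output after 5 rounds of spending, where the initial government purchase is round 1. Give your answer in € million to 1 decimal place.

€597.9 million

Round 1 adds ΔG = €142 million; each later round is MPC = 0.914 times the previous.
After 5 rounds: 142 + 129.788 + 118.626232 + 108.424376048 + 99.099879707872 = ΔG·(1 − c^5)/(1 − c) = 142 × (1 − 0.637868239809824)/0.086 ≈ €597.9 million.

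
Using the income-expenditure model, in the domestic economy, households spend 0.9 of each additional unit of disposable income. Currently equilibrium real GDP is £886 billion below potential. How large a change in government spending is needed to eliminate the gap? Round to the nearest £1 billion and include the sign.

+£89 billion

Spending multiplier = 1/(1 − MPC) = 1/(1 − 0.9) = 1/0.1 = 10.
Need ΔY = +£886 billion, so ΔG = ΔY/k = (+£886 billion) × 0.1 ≈ +£89 billion.
The government should increase government spending by £89 billion.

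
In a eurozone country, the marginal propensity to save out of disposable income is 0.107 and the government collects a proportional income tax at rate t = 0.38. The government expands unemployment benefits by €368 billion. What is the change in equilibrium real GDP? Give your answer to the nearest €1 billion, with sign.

+€736 billion

MPC = 1 − MPS = 1 − 0.107 = 0.893.
The transfer change shifts disposable income by +€368 billion, so first-round consumption changes by c·ΔTR = 0.893 × (+€368 billion) = +€328.624 billion.
Expenditure multiplier = 1/(1 − c(1−t)) = 1/(1 − 0.893×0.62) = 1/0.44634 ≈ 2.24.
The transfer multiplier is c × k ≈ 2.001, so ΔY = k × (c·ΔTR) = (+€328.624 billion) / 0.44634 ≈ +€736 billion.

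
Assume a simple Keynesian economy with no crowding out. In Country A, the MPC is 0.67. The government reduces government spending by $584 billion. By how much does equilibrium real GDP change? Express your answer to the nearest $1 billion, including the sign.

Government-spending multiplier = 1/(1 − MPC) = 1/(1 − 0.67) = 1/0.33 ≈ 3.03.
ΔY = k × ΔG = (−$584 billion) / 0.33 ≈ −$1,770 billion.

−$1,770 billion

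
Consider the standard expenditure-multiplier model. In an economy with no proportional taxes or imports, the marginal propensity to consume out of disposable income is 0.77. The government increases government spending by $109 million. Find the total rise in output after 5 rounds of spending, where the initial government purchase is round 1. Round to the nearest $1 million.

Round 1 adds ΔG = $109 million; each later round is MPC = 0.77 times the previous.
After 5 rounds: 109 + 83.93 + 64.6261 + 49.762097 + 38.31681469 = ΔG·(1 − c^5)/(1 − c) = 109 × (1 − 0.2706784157)/0.23 ≈ $346 million.

$346 million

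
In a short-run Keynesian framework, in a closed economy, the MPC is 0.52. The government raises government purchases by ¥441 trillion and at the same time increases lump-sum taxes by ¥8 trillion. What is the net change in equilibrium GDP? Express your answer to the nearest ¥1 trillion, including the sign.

Expenditure multiplier = 1/(1 − MPC) = 1/(1 − 0.52) = 1/0.48 ≈ 2.083.
ΔG contributes k·ΔG = (+¥441 trillion) / 0.48 ≈ +¥918.8 trillion.
ΔT of +¥8 trillion changes first-round spending by −c·ΔT = −¥4.16 trillion, contributing k·(−c·ΔT) = (−¥4.16 trillion) / 0.48 ≈ −¥8.7 trillion.
Net ΔY = k(ΔG − c·ΔT) = (+¥436.84 trillion) / 0.48 ≈ +¥910 trillion.

+¥910 trillion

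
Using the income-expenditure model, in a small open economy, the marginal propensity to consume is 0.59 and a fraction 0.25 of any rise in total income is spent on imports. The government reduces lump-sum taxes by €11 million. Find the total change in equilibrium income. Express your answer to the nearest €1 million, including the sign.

+€10 million

A lump-sum tax change of −€11 million shifts disposable income by +€11 million; first-round consumption changes by −c × ΔT = −0.59 × (−€11 million) = +€6.49 million.
Expenditure multiplier = 1/(1 − c + m) = 1/(1 − 0.59 + 0.25) = 1/0.66 ≈ 1.515.
The tax multiplier is −c × k ≈ −0.894, so ΔY = k × (−c·ΔT) = (+€6.49 million) / 0.66 ≈ +€10 million.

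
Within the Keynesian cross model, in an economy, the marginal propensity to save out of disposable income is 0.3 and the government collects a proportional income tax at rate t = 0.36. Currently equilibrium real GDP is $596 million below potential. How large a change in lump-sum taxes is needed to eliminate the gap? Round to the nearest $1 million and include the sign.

−$470 million

MPC = 1 − MPS = 1 − 0.3 = 0.7.
Spending multiplier = 1/(1 − c(1−t)) = 1/(1 − 0.7×0.64) = 1/0.552 ≈ 1.812.
Tax multiplier = −c·k = −0.7/0.552 ≈ −1.268. Need ΔY = +$596 million, so ΔT = ΔY/(−c·k) = −(+$596 million) × 0.552 / 0.7 ≈ −$470 million.
The government should cut lump-sum taxes by $470 million.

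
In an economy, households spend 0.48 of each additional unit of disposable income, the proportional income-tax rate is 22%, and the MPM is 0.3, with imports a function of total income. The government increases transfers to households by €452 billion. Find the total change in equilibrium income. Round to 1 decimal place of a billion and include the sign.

+€234.4 billion

The transfer change shifts disposable income by +€452 billion, so first-round consumption changes by c·ΔTR = 0.48 × (+€452 billion) = +€216.96 billion.
Expenditure multiplier = 1/(1 − c(1−t) + m) = 1/(1 − 0.48×0.78 + 0.3) = 1/0.9256 ≈ 1.08.
The transfer multiplier is c × k ≈ 0.519, so ΔY = k × (c·ΔTR) = (+€216.96 billion) / 0.9256 ≈ +€234.4 billion.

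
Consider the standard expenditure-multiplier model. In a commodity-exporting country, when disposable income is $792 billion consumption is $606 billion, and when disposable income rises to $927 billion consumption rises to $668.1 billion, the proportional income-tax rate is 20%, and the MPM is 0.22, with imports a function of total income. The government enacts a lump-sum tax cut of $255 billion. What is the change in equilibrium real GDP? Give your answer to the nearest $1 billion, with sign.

+$138 billion

MPC = ΔC/ΔYd = (668.1 − 606)/(927 − 792) = 62.1/135 = 0.46.
A lump-sum tax change of −$255 billion shifts disposable income by +$255 billion; first-round consumption changes by −c × ΔT = −0.46 × (−$255 billion) = +$117.3 billion.
Expenditure multiplier = 1/(1 − c(1−t) + m) = 1/(1 − 0.46×0.8 + 0.22) = 1/0.852 ≈ 1.174.
The tax multiplier is −c × k ≈ −0.54, so ΔY = k × (−c·ΔT) = (+$117.3 billion) / 0.852 ≈ +$138 billion.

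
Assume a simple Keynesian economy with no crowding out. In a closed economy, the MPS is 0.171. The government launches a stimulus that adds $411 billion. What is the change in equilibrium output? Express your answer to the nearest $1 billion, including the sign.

MPC = 1 − MPS = 1 − 0.171 = 0.829.
Spending multiplier = 1/(1 − MPC) = 1/(1 − 0.829) = 1/0.171 ≈ 5.848.
ΔY = k × ΔG = (+$411 billion) / 0.171 ≈ +$2,404 billion.

+$2,404 billion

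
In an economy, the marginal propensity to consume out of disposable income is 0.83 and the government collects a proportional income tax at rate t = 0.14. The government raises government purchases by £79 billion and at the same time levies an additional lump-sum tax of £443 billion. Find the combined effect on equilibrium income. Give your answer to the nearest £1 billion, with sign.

Expenditure multiplier = 1/(1 − c(1−t)) = 1/(1 − 0.83×0.86) = 1/0.2862 ≈ 3.494.
ΔG contributes k·ΔG = (+£79 billion) / 0.2862 ≈ +£276 billion.
ΔT of +£443 billion changes first-round spending by −c·ΔT = −£367.69 billion, contributing k·(−c·ΔT) = (−£367.69 billion) / 0.2862 ≈ −£1,284.7 billion.
Net ΔY = k(ΔG − c·ΔT) = (−£288.69 billion) / 0.2862 ≈ −£1,009 billion.

−£1,009 billion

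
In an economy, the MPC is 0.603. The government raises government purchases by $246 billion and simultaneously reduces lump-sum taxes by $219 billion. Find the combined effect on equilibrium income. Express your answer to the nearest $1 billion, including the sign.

+$952 billion

Expenditure multiplier = 1/(1 − MPC) = 1/(1 − 0.603) = 1/0.397 ≈ 2.519.
ΔG contributes k·ΔG = (+$246 billion) / 0.397 ≈ +$619.6 billion.
ΔT of −$219 billion changes first-round spending by −c·ΔT = +$132.057 billion, contributing k·(−c·ΔT) = (+$132.057 billion) / 0.397 ≈ +$332.6 billion.
Net ΔY = k(ΔG − c·ΔT) = (+$378.057 billion) / 0.397 ≈ +$952 billion.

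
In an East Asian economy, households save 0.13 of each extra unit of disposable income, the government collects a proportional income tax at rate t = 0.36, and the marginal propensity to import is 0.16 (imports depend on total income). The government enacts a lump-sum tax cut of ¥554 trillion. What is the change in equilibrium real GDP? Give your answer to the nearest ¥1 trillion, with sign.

MPC = 1 − MPS = 1 − 0.13 = 0.87.
A lump-sum tax change of −¥554 trillion shifts disposable income by +¥554 trillion; first-round consumption changes by −c × ΔT = −0.87 × (−¥554 trillion) = +¥481.98 trillion.
Expenditure multiplier = 1/(1 − c(1−t) + m) = 1/(1 − 0.87×0.64 + 0.16) = 1/0.6032 ≈ 1.658.
The tax multiplier is −c × k ≈ −1.442, so ΔY = k × (−c·ΔT) = (+¥481.98 trillion) / 0.6032 ≈ +¥799 trillion.

+¥799 trillion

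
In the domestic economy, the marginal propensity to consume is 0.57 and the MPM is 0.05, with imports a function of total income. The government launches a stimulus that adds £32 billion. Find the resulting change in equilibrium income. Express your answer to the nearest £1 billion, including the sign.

Expenditure multiplier = 1/(1 − c + m) = 1/(1 − 0.57 + 0.05) = 1/0.48 ≈ 2.083.
ΔY = k × ΔG = (+£32 billion) / 0.48 ≈ +£67 billion.

+£67 billion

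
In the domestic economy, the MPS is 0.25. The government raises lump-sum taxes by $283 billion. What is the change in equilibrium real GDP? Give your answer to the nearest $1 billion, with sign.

MPC = 1 − MPS = 1 − 0.25 = 0.75.
A lump-sum tax change of +$283 billion shifts disposable income by −$283 billion; first-round consumption changes by −c × ΔT = −0.75 × (+$283 billion) = −$212.25 billion.
Expenditure multiplier = 1/(1 − MPC) = 1/(1 − 0.75) = 1/0.25 = 4.
The tax multiplier is −c × k = −3, so ΔY = k × (−c·ΔT) = (−$212.25 billion) / 0.25 = −$849 billion.

−$849 billion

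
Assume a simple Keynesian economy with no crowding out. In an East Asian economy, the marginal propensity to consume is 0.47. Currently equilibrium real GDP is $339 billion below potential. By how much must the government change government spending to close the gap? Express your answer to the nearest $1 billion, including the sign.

+$180 billion

Spending multiplier = 1/(1 − MPC) = 1/(1 − 0.47) = 1/0.53 ≈ 1.887.
Need ΔY = +$339 billion, so ΔG = ΔY/k = (+$339 billion) × 0.53 ≈ +$180 billion.
The government should increase government spending by $180 billion.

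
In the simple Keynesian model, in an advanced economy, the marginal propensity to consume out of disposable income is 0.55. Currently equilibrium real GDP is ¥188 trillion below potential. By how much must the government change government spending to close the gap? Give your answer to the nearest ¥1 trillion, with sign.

Spending multiplier = 1/(1 − MPC) = 1/(1 − 0.55) = 1/0.45 ≈ 2.222.
Need ΔY = +¥188 trillion, so ΔG = ΔY/k = (+¥188 trillion) × 0.45 ≈ +¥85 trillion.
The government should increase government spending by ¥85 trillion.

+¥85 trillion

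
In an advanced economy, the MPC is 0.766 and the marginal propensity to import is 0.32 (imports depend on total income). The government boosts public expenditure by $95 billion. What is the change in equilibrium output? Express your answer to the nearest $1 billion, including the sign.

Government-spending multiplier = 1/(1 − c + m) = 1/(1 − 0.766 + 0.32) = 1/0.554 ≈ 1.805.
ΔY = k × ΔG = (+$95 billion) / 0.554 ≈ +$171 billion.

+$171 billion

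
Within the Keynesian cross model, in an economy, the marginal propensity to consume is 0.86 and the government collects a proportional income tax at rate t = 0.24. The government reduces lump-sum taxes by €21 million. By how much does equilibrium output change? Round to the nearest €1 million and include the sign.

A lump-sum tax change of −€21 million shifts disposable income by +€21 million; first-round consumption changes by −c × ΔT = −0.86 × (−€21 million) = +€18.06 million.
Expenditure multiplier = 1/(1 − c(1−t)) = 1/(1 − 0.86×0.76) = 1/0.3464 ≈ 2.887.
The tax multiplier is −c × k ≈ −2.483, so ΔY = k × (−c·ΔT) = (+€18.06 million) / 0.3464 ≈ +€52 million.

+€52 million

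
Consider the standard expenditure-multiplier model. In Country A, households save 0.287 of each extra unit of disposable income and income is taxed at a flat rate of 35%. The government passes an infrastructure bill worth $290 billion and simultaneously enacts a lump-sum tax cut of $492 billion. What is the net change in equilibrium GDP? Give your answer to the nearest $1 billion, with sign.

MPC = 1 − MPS = 1 − 0.287 = 0.713.
Expenditure multiplier = 1/(1 − c(1−t)) = 1/(1 − 0.713×0.65) = 1/0.53655 ≈ 1.864.
ΔG contributes k·ΔG = (+$290 billion) / 0.53655 ≈ +$540.5 billion.
ΔT of −$492 billion changes first-round spending by −c·ΔT = +$350.796 billion, contributing k·(−c·ΔT) = (+$350.796 billion) / 0.53655 ≈ +$653.8 billion.
Net ΔY = k(ΔG − c·ΔT) = (+$640.796 billion) / 0.53655 ≈ +$1,194 billion.

+$1,194 billion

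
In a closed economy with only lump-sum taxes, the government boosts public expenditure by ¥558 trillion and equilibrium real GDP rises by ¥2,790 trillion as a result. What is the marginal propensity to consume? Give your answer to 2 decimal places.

Implied spending multiplier k = ΔY/ΔG = 2,790/558 = 5.
Since k = 1/(1 − MPC), MPC = 1 − 1/k = 1 − ΔG/ΔY = 1 − 558/2,790 = 0.80.

0.80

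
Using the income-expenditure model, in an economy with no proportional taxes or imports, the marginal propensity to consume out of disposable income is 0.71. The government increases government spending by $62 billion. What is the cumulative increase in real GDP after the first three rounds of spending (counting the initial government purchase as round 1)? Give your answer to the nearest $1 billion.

$137 billion

Round 1 adds ΔG = $62 billion; each later round is MPC = 0.71 times the previous.
After 3 rounds: 62 + 44.02 + 31.2542 = ΔG·(1 − c^3)/(1 − c) = 62 × (1 − 0.357911)/0.29 ≈ $137 billion.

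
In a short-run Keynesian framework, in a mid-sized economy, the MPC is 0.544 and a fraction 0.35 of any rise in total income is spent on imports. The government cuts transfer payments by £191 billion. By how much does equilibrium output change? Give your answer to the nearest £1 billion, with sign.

−£129 billion

The transfer change shifts disposable income by −£191 billion, so first-round consumption changes by c·ΔTR = 0.544 × (−£191 billion) = −£103.904 billion.
Expenditure multiplier = 1/(1 − c + m) = 1/(1 − 0.544 + 0.35) = 1/0.806 ≈ 1.241.
The transfer multiplier is c × k ≈ 0.675, so ΔY = k × (c·ΔTR) = (−£103.904 billion) / 0.806 ≈ −£129 billion.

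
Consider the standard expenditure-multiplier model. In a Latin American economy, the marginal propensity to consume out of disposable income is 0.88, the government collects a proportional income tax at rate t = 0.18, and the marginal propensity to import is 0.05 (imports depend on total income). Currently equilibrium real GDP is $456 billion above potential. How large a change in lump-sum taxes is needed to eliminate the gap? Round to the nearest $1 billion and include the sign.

Spending multiplier = 1/(1 − c(1−t) + m) = 1/(1 − 0.88×0.82 + 0.05) = 1/0.3284 ≈ 3.045.
Tax multiplier = −c·k = −0.88/0.3284 ≈ −2.68. Need ΔY = −$456 billion, so ΔT = ΔY/(−c·k) = −(−$456 billion) × 0.3284 / 0.88 ≈ +$170 billion.
The government should raise lump-sum taxes by $170 billion.

+$170 billion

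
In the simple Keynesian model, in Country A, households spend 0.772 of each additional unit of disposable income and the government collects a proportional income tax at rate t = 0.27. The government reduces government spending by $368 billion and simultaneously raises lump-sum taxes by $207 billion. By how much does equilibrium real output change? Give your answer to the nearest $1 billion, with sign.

Expenditure multiplier = 1/(1 − c(1−t)) = 1/(1 − 0.772×0.73) = 1/0.43644 ≈ 2.291.
ΔG contributes k·ΔG = (−$368 billion) / 0.43644 ≈ −$843.2 billion.
ΔT of +$207 billion changes first-round spending by −c·ΔT = −$159.804 billion, contributing k·(−c·ΔT) = (−$159.804 billion) / 0.43644 ≈ −$366.2 billion.
Net ΔY = k(ΔG − c·ΔT) = (−$527.804 billion) / 0.43644 ≈ −$1,209 billion.

−$1,209 billion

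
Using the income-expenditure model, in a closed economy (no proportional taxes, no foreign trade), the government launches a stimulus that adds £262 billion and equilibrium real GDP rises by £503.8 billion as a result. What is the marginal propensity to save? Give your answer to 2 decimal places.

0.52

Implied spending multiplier k = ΔY/ΔG = 503.8/262 ≈ 1.9229.
Since k = 1/(1 − MPC), MPC = 1 − 1/k = 1 − ΔG/ΔY = 1 − 262/503.8 ≈ 0.48.
MPS = 1 − MPC = 0.52.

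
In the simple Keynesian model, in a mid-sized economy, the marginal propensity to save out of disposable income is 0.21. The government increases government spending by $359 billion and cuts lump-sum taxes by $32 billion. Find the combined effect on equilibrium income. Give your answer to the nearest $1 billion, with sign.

+$1,830 billion

MPC = 1 − MPS = 1 − 0.21 = 0.79.
Expenditure multiplier = 1/(1 − MPC) = 1/(1 − 0.79) = 1/0.21 ≈ 4.762.
ΔG contributes k·ΔG = (+$359 billion) / 0.21 ≈ +$1,709.5 billion.
ΔT of −$32 billion changes first-round spending by −c·ΔT = +$25.28 billion, contributing k·(−c·ΔT) = (+$25.28 billion) / 0.21 ≈ +$120.4 billion.
Net ΔY = k(ΔG − c·ΔT) = (+$384.28 billion) / 0.21 ≈ +$1,830 billion.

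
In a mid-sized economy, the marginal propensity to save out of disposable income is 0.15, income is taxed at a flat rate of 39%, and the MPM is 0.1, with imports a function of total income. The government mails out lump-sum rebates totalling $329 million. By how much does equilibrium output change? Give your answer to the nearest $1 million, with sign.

MPC = 1 − MPS = 1 − 0.15 = 0.85.
A lump-sum tax change of −$329 million shifts disposable income by +$329 million; first-round consumption changes by −c × ΔT = −0.85 × (−$329 million) = +$279.65 million.
Expenditure multiplier = 1/(1 − c(1−t) + m) = 1/(1 − 0.85×0.61 + 0.1) = 1/0.5815 ≈ 1.72.
The tax multiplier is −c × k ≈ −1.462, so ΔY = k × (−c·ΔT) = (+$279.65 million) / 0.5815 ≈ +$481 million.

+$481 million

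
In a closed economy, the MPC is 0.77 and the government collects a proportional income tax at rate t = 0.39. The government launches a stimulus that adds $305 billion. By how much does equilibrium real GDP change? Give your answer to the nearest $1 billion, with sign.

+$575 billion

Expenditure multiplier = 1/(1 − c(1−t)) = 1/(1 − 0.77×0.61) = 1/0.5303 ≈ 1.886.
ΔY = k × ΔG = (+$305 billion) / 0.5303 ≈ +$575 billion.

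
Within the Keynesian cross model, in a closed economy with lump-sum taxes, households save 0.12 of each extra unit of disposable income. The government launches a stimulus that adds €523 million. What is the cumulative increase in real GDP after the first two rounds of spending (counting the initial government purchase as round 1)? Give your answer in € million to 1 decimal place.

€983.2 million

MPC = 1 − MPS = 1 − 0.12 = 0.88.
Round 1 adds ΔG = €523 million; each later round is MPC = 0.88 times the previous.
After 2 rounds: 523 + 460.24 = ΔG·(1 − c^2)/(1 − c) = 523 × (1 − 0.7744)/0.12 ≈ €983.2 million.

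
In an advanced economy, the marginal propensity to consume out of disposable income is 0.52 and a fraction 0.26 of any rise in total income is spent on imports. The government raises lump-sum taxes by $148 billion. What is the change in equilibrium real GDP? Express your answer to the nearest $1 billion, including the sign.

−$104 billion

A lump-sum tax change of +$148 billion shifts disposable income by −$148 billion; first-round consumption changes by −c × ΔT = −0.52 × (+$148 billion) = −$76.96 billion.
Expenditure multiplier = 1/(1 − c + m) = 1/(1 − 0.52 + 0.26) = 1/0.74 ≈ 1.351.
The tax multiplier is −c × k ≈ −0.703, so ΔY = k × (−c·ΔT) = (−$76.96 billion) / 0.74 = −$104 billion.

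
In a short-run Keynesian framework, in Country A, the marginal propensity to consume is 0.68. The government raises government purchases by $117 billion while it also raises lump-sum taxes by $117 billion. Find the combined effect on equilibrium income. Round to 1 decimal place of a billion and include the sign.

+$117.0 billion

Expenditure multiplier = 1/(1 − MPC) = 1/(1 − 0.68) = 1/0.32 = 3.125.
ΔG contributes k·ΔG = (+$117 billion) / 0.32 ≈ +$365.6 billion.
ΔT of +$117 billion changes first-round spending by −c·ΔT = −$79.56 billion, contributing k·(−c·ΔT) = (−$79.56 billion) / 0.32 ≈ −$248.6 billion.
With ΔG = ΔT and no other leakages, the balanced-budget multiplier is 1, so ΔY = ΔG = +$117 billion.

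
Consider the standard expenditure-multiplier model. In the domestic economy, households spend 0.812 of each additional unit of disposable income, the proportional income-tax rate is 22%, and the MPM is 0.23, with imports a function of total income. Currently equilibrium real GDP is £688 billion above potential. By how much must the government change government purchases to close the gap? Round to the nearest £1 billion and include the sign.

−£410 billion

Spending multiplier = 1/(1 − c(1−t) + m) = 1/(1 − 0.812×0.78 + 0.23) = 1/0.59664 ≈ 1.676.
Need ΔY = −£688 billion, so ΔG = ΔY/k = (−£688 billion) × 0.59664 ≈ −£410 billion.
The government should cut government purchases by £410 billion.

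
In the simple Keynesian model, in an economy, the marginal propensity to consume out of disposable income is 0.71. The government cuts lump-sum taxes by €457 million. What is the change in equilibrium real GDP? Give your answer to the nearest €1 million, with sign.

A lump-sum tax change of −€457 million shifts disposable income by +€457 million; first-round consumption changes by −c × ΔT = −0.71 × (−€457 million) = +€324.47 million.
Expenditure multiplier = 1/(1 − MPC) = 1/(1 − 0.71) = 1/0.29 ≈ 3.448.
The tax multiplier is −c × k ≈ −2.448, so ΔY = k × (−c·ΔT) = (+€324.47 million) / 0.29 ≈ +€1,119 million.

+€1,119 million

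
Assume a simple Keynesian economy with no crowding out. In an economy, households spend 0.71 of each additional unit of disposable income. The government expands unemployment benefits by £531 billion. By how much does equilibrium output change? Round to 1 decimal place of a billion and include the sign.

+£1,300.0 billion

The transfer change shifts disposable income by +£531 billion, so first-round consumption changes by c·ΔTR = 0.71 × (+£531 billion) = +£377.01 billion.
Expenditure multiplier = 1/(1 − MPC) = 1/(1 − 0.71) = 1/0.29 ≈ 3.448.
The transfer multiplier is c × k ≈ 2.448, so ΔY = k × (c·ΔTR) = (+£377.01 billion) / 0.29 ≈ +£1,300 billion.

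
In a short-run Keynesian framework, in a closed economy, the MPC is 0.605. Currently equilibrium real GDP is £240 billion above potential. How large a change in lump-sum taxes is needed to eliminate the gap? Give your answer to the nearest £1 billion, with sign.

Spending multiplier = 1/(1 − MPC) = 1/(1 − 0.605) = 1/0.395 ≈ 2.532.
Tax multiplier = −c·k = −0.605/0.395 ≈ −1.532. Need ΔY = −£240 billion, so ΔT = ΔY/(−c·k) = −(−£240 billion) × 0.395 / 0.605 ≈ +£157 billion.
The government should raise lump-sum taxes by £157 billion.

+£157 billion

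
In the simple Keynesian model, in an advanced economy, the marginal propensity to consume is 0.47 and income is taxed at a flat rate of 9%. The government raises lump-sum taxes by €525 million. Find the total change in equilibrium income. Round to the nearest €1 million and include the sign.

−€431 million

A lump-sum tax change of +€525 million shifts disposable income by −€525 million; first-round consumption changes by −c × ΔT = −0.47 × (+€525 million) = −€246.75 million.
Expenditure multiplier = 1/(1 − c(1−t)) = 1/(1 − 0.47×0.91) = 1/0.5723 ≈ 1.747.
The tax multiplier is −c × k ≈ −0.821, so ΔY = k × (−c·ΔT) = (−€246.75 million) / 0.5723 ≈ −€431 million.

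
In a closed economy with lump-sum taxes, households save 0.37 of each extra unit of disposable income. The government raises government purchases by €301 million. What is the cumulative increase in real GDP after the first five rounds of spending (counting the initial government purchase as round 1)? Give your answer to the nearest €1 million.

€733 million

MPC = 1 − MPS = 1 − 0.37 = 0.63.
Round 1 adds ΔG = €301 million; each later round is MPC = 0.63 times the previous.
After 5 rounds: 301 + 189.63 + 119.4669 + 75.264147 + 47.41641261 = ΔG·(1 − c^5)/(1 − c) = 301 × (1 − 0.0992436543)/0.37 ≈ €733 million.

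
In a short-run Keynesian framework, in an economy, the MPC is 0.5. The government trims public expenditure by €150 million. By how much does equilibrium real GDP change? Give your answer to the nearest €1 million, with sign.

Spending multiplier = 1/(1 − MPC) = 1/(1 − 0.5) = 1/0.5 = 2.
ΔY = k × ΔG = (−€150 million) / 0.5 = −€300 million.

−€300 million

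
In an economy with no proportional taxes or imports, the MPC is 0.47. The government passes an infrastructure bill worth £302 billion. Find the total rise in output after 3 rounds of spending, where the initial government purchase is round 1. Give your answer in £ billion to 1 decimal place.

£510.7 billion

Round 1 adds ΔG = £302 billion; each later round is MPC = 0.47 times the previous.
After 3 rounds: 302 + 141.94 + 66.7118 = ΔG·(1 − c^3)/(1 − c) = 302 × (1 − 0.103823)/0.53 ≈ £510.7 billion.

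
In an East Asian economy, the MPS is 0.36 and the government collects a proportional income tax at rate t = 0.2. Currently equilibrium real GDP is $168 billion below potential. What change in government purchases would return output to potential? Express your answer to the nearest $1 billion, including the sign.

MPC = 1 − MPS = 1 − 0.36 = 0.64.
Spending multiplier = 1/(1 − c(1−t)) = 1/(1 − 0.64×0.8) = 1/0.488 ≈ 2.049.
Need ΔY = +$168 billion, so ΔG = ΔY/k = (+$168 billion) × 0.488 ≈ +$82 billion.
The government should increase government purchases by $82 billion.

+$82 billion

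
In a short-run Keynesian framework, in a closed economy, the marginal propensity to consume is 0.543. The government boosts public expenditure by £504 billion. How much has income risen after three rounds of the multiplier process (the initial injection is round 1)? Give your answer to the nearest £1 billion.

Round 1 adds ΔG = £504 billion; each later round is MPC = 0.543 times the previous.
After 3 rounds: 504 + 273.672 + 148.603896 = ΔG·(1 − c^3)/(1 − c) = 504 × (1 − 0.160103007)/0.457 ≈ £926 billion.

£926 billion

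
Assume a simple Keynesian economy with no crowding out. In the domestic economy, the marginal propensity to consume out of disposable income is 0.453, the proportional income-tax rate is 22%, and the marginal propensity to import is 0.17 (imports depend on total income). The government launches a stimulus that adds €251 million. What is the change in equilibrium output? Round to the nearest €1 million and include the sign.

Expenditure multiplier = 1/(1 − c(1−t) + m) = 1/(1 − 0.453×0.78 + 0.17) = 1/0.81666 ≈ 1.224.
ΔY = k × ΔG = (+€251 million) / 0.81666 ≈ +€307 million.

+€307 million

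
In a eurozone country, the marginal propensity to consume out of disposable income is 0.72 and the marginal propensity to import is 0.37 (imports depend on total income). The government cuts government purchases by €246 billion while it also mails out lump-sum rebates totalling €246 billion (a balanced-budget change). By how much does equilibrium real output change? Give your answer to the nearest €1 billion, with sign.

Expenditure multiplier = 1/(1 − c + m) = 1/(1 − 0.72 + 0.37) = 1/0.65 ≈ 1.538.
ΔG contributes k·ΔG = (−€246 billion) / 0.65 ≈ −€378.5 billion.
ΔT of −€246 billion changes first-round spending by −c·ΔT = +€177.12 billion, contributing k·(−c·ΔT) = (+€177.12 billion) / 0.65 ≈ +€272.5 billion.
Net ΔY = k(ΔG − c·ΔT) = (−€68.88 billion) / 0.65 ≈ −€106 billion.

−€106 billion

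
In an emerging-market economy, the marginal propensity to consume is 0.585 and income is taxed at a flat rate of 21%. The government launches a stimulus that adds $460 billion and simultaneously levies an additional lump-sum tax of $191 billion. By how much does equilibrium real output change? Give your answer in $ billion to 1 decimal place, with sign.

+$647.5 billion

Expenditure multiplier = 1/(1 − c(1−t)) = 1/(1 − 0.585×0.79) = 1/0.53785 ≈ 1.859.
ΔG contributes k·ΔG = (+$460 billion) / 0.53785 ≈ +$855.3 billion.
ΔT of +$191 billion changes first-round spending by −c·ΔT = −$111.735 billion, contributing k·(−c·ΔT) = (−$111.735 billion) / 0.53785 ≈ −$207.7 billion.
Net ΔY = k(ΔG − c·ΔT) = (+$348.265 billion) / 0.53785 ≈ +$647.5 billion.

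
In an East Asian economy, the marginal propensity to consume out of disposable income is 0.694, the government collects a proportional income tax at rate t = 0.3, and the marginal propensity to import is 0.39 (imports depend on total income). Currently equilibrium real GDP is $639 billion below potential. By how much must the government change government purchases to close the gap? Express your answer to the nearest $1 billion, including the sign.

Spending multiplier = 1/(1 − c(1−t) + m) = 1/(1 − 0.694×0.7 + 0.39) = 1/0.9042 ≈ 1.106.
Need ΔY = +$639 billion, so ΔG = ΔY/k = (+$639 billion) × 0.9042 ≈ +$578 billion.
The government should increase government purchases by $578 billion.

+$578 billion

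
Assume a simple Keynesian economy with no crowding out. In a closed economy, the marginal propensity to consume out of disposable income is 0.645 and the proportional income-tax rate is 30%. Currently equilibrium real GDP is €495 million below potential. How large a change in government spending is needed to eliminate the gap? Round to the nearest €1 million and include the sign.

Spending multiplier = 1/(1 − c(1−t)) = 1/(1 − 0.645×0.7) = 1/0.5485 ≈ 1.823.
Need ΔY = +€495 million, so ΔG = ΔY/k = (+€495 million) × 0.5485 ≈ +€272 million.
The government should increase government spending by €272 million.

+€272 million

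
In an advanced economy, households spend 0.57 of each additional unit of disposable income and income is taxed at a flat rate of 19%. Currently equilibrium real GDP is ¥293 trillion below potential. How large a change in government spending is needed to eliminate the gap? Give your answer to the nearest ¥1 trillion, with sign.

Spending multiplier = 1/(1 − c(1−t)) = 1/(1 − 0.57×0.81) = 1/0.5383 ≈ 1.858.
Need ΔY = +¥293 trillion, so ΔG = ΔY/k = (+¥293 trillion) × 0.5383 ≈ +¥158 trillion.
The government should increase government spending by ¥158 trillion.

+¥158 trillion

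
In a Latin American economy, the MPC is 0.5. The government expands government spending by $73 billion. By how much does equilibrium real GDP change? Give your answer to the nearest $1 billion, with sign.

+$146 billion

Spending multiplier = 1/(1 − MPC) = 1/(1 − 0.5) = 1/0.5 = 2.
ΔY = k × ΔG = (+$73 billion) / 0.5 = +$146 billion.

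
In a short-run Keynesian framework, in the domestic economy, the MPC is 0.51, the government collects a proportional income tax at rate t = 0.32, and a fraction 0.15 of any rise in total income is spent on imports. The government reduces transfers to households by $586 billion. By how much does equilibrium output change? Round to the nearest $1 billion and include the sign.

−$372 billion

The transfer change shifts disposable income by −$586 billion, so first-round consumption changes by c·ΔTR = 0.51 × (−$586 billion) = −$298.86 billion.
Expenditure multiplier = 1/(1 − c(1−t) + m) = 1/(1 − 0.51×0.68 + 0.15) = 1/0.8032 ≈ 1.245.
The transfer multiplier is c × k ≈ 0.635, so ΔY = k × (c·ΔTR) = (−$298.86 billion) / 0.8032 ≈ −$372 billion.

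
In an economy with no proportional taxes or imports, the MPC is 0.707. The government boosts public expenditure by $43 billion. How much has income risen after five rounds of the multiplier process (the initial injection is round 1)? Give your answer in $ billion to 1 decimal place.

Round 1 adds ΔG = $43 billion; each later round is MPC = 0.707 times the previous.
After 5 rounds: 43 + 30.401 + 21.493507 + 15.195909449 + 10.743507980443 = ΔG·(1 − c^5)/(1 − c) = 43 × (1 − 0.176643259120307)/0.293 ≈ $120.8 billion.

$120.8 billion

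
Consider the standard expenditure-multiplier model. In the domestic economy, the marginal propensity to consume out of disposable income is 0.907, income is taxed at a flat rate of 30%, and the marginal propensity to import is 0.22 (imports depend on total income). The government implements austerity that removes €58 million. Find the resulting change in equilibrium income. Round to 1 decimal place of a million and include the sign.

Expenditure multiplier = 1/(1 − c(1−t) + m) = 1/(1 − 0.907×0.7 + 0.22) = 1/0.5851 ≈ 1.709.
ΔY = k × ΔG = (−€58 million) / 0.5851 ≈ −€99.1 million.

−€99.1 million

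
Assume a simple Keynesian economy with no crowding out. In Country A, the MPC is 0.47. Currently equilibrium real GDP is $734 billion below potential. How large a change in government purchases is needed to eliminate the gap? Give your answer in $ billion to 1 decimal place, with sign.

+$389.0 billion

Spending multiplier = 1/(1 − MPC) = 1/(1 − 0.47) = 1/0.53 ≈ 1.887.
Need ΔY = +$734 billion, so ΔG = ΔY/k = (+$734 billion) × 0.53 ≈ +$389 billion.
The government should increase government purchases by $389 billion.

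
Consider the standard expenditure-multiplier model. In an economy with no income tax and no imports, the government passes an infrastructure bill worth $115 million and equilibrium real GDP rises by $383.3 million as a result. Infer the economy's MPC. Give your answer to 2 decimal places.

Implied spending multiplier k = ΔY/ΔG = 383.3/115 ≈ 3.333.
Since k = 1/(1 − MPC), MPC = 1 − 1/k = 1 − ΔG/ΔY = 1 − 115/383.3 ≈ 0.70.

0.70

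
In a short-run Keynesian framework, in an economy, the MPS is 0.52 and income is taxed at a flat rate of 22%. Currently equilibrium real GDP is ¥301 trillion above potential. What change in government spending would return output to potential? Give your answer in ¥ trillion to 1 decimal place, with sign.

−¥188.3 trillion

MPC = 1 − MPS = 1 − 0.52 = 0.48.
Spending multiplier = 1/(1 − c(1−t)) = 1/(1 − 0.48×0.78) = 1/0.6256 ≈ 1.598.
Need ΔY = −¥301 trillion, so ΔG = ΔY/k = (−¥301 trillion) × 0.6256 ≈ −¥188.3 trillion.
The government should cut government spending by ¥188.3 trillion.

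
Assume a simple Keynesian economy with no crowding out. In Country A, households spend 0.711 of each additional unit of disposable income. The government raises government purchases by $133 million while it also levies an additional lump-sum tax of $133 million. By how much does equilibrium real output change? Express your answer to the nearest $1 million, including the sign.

+$133 million

Expenditure multiplier = 1/(1 − MPC) = 1/(1 − 0.711) = 1/0.289 ≈ 3.46.
ΔG contributes k·ΔG = (+$133 million) / 0.289 ≈ +$460.2 million.
ΔT of +$133 million changes first-round spending by −c·ΔT = −$94.563 million, contributing k·(−c·ΔT) = (−$94.563 million) / 0.289 ≈ −$327.2 million.
With ΔG = ΔT and no other leakages, the balanced-budget multiplier is 1, so ΔY = ΔG = +$133 million.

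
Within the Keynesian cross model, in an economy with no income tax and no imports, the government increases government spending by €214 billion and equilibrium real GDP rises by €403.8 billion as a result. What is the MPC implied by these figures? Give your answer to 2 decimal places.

0.47

Implied spending multiplier k = ΔY/ΔG = 403.8/214 ≈ 1.8869.
Since k = 1/(1 − MPC), MPC = 1 − 1/k = 1 − ΔG/ΔY = 1 − 214/403.8 ≈ 0.47.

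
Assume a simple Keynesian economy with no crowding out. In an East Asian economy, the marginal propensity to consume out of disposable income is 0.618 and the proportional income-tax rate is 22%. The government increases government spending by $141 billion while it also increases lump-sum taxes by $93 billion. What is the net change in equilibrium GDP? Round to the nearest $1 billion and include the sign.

Expenditure multiplier = 1/(1 − c(1−t)) = 1/(1 − 0.618×0.78) = 1/0.51796 ≈ 1.931.
ΔG contributes k·ΔG = (+$141 billion) / 0.51796 ≈ +$272.2 billion.
ΔT of +$93 billion changes first-round spending by −c·ΔT = −$57.474 billion, contributing k·(−c·ΔT) = (−$57.474 billion) / 0.51796 ≈ −$111 billion.
Net ΔY = k(ΔG − c·ΔT) = (+$83.526 billion) / 0.51796 ≈ +$161 billion.

+$161 billion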